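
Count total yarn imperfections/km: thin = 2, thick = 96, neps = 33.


Formula: Total = thin places + thick places + neps
Total = 2 + 96 + 33
Total = 131 imperfections/km

131 imperfections/km


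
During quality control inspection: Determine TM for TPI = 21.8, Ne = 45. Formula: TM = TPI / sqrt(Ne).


Formula: TM = TPI / sqrt(Ne)
Step 1: sqrt(Ne) = sqrt(45) = 6.7082
Step 2: TM = 21.8 / 6.7082 = 3.25

3.25 TM


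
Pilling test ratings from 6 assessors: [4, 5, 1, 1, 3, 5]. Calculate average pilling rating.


Formula: Mean = sum / count
Sum = 4 + 5 + 1 + 1 + 3 + 5 = 19
Mean = 19 / 6 = 3.2

3.2


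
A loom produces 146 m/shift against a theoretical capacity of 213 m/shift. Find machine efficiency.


Formula: Efficiency% = (Actual output / Theoretical output) * 100
Efficiency% = (146 / 213) * 100
Efficiency% = 0.685446 * 100 = 68.5446% ≈ 68.5%

68.5%


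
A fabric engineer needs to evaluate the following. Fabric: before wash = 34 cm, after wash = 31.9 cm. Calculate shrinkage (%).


Formula: Shrinkage% = ((L_before - L_after) / L_before) * 100
Step 1: Shrinkage = 34 - 31.9 = 2.1 cm
Step 2: Shrinkage% = (2.1 / 34) * 100
Step 3: Shrinkage% = 0.061765 * 100 = 6.1765% ≈ 6.2%

6.2%


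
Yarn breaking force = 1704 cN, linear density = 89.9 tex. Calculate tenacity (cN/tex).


Formula: Tenacity = Breaking force / Linear density
Tenacity = 1704 cN / 89.9 tex
Tenacity = 18.95 cN/tex

18.95 cN/tex


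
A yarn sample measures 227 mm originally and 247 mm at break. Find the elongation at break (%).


Formula: Elongation (%) = ((L_break - L0) / L0) * 100
Step 1: Extension = 247 - 227 = 20 mm
Step 2: Elongation = (20 / 227) * 100
Step 3: Elongation = 0.088106 * 100 = 8.8106% ≈ 8.8%

8.8%


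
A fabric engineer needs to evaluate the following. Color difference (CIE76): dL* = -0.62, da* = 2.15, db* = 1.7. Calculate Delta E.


Formula: Delta E = sqrt(dL*^2 + da*^2 + db*^2)
Step 1: dL*^2 = (-0.62)^2 = 0.3844
Step 2: da*^2 = 2.15^2 = 4.6225
Step 3: db*^2 = 1.7^2 = 2.89
Step 4: Sum = 0.3844 + 4.6225 + 2.89 = 7.8969
Step 5: Delta E = sqrt(7.8969) = 2.81

2.81 Delta E


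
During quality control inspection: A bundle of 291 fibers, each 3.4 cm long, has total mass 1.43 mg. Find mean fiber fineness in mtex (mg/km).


Formula: fineness (mtex) = mass (mg) / total length (km) = (mass_mg / total_length_m) * 1000
Step 1: Convert fiber length: 3.4 cm = 0.034 m
Step 2: Total fiber length = 291 * 0.034 = 9.894 m
Step 3: Linear density = 1.43 mg / 9.894 m = 0.1445 mg/m
Step 4: fineness = 0.1445 * 1000 = 144.5 mtex

144.5 mtex


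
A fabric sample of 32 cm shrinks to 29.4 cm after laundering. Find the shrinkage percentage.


Formula: Shrinkage% = ((L_before - L_after) / L_before) * 100
Step 1: Shrinkage = 32 - 29.4 = 2.6 cm
Step 2: Shrinkage% = (2.6 / 32) * 100
Step 3: Shrinkage% = 0.08125 * 100 = 8.125% ≈ 8.1%

8.1%


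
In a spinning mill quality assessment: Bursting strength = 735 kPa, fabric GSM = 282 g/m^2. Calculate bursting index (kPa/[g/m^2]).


Formula: Bursting Index = Bursting Strength / Fabric GSM
BI = 735 kPa / 282 g/m^2
BI = 2.606 kPa/(g/m^2)

2.606 kPa/(g/m^2)


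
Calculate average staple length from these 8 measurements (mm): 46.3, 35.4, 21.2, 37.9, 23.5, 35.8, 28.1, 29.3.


Formula: Mean = sum of lengths / count
Sum = 46.3 + 35.4 + 21.2 + 37.9 + 23.5 + 35.8 + 28.1 + 29.3
Sum = 257.5 mm
Mean = 257.5 / 8 = 32.19 mm

32.19 mm


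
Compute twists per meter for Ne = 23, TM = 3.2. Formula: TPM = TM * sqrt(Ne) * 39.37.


Formula: TPM = TM * sqrt(Ne) * 39.37
Step 1: sqrt(Ne) = sqrt(23) = 4.7958
Step 2: TM * sqrt(Ne) = 3.2 * 4.7958 = 15.3466
Step 3: TPM = 15.3466 * 39.37 = 604 twists/m

604 twists/m


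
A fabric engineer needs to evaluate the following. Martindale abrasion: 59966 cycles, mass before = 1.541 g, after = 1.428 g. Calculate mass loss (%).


Formula: Mass loss% = ((m_before - m_after) / m_before) * 100
Step 1: Mass loss = 1.541 - 1.428 = 0.113 g
Step 2: Ratio = 0.113 / 1.541 = 0.073329
Step 3: Mass loss% = 0.073329 * 100 = 7.3329% ≈ 7.33%

7.33%


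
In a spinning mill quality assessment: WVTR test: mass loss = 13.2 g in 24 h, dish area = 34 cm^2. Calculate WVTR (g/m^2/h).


Formula: WVTR = mass_loss / (area * time)
Step 1: Convert area: 34 cm^2 = 0.0034 m^2
Step 2: WVTR = 13.2 g / (0.0034 m^2 * 24 h)
Step 3: WVTR = 13.2 / 0.0816 = 161.8 g/m^2/h

161.8 g/m^2/h


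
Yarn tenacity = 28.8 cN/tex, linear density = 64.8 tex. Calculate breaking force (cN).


Formula: Breaking force = Tenacity * Linear density
F = 28.8 cN/tex * 64.8 tex
F = 1866.24 cN

1866.24 cN


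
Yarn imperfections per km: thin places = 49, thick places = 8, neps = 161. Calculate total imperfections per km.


Formula: Total = thin places + thick places + neps
Total = 49 + 8 + 161
Total = 218 imperfections/km

218 imperfections/km


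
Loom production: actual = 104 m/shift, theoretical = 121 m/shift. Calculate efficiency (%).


Formula: Efficiency% = (Actual output / Theoretical output) * 100
Efficiency% = (104 / 121) * 100
Efficiency% = 0.859504 * 100 = 85.9504% ≈ 86.0%

86.0%


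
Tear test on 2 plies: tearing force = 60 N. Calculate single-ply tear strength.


Formula: Per-ply strength = Total force / Number of plies
Per-ply = 60 N / 2
Per-ply = 30 N

30 N


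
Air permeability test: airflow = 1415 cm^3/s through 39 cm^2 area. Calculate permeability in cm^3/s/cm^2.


Formula: Air Permeability = Airflow / Test Area
AP = 1415 cm^3/s / 39 cm^2
AP = 36.3 cm^3/s/cm^2

36.3 cm^3/s/cm^2


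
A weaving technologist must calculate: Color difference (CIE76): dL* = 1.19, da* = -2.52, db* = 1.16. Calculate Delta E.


Formula: Delta E = sqrt(dL*^2 + da*^2 + db*^2)
Step 1: dL*^2 = 1.19^2 = 1.4161
Step 2: da*^2 = (-2.52)^2 = 6.3504
Step 3: db*^2 = 1.16^2 = 1.3456
Step 4: Sum = 1.4161 + 6.3504 + 1.3456 = 9.1121
Step 5: Delta E = sqrt(9.1121) = 3.02

3.02 Delta E


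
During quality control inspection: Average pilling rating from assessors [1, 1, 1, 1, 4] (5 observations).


Formula: Mean = sum / count
Sum = 1 + 1 + 1 + 1 + 4 = 8
Mean = 8 / 5 = 1.6

1.6


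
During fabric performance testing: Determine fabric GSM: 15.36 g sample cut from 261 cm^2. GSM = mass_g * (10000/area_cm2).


Formula: GSM = mass_g / area_m2
Step 1: Convert area: 261 cm^2 = 261 / 10000 = 0.0261 m^2
Step 2: GSM = 15.36 g / 0.0261 m^2 = 588.5 g/m^2

588.5 g/m^2


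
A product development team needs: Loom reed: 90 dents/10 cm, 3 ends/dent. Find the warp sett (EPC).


Formula: EPC = (dents per 10 cm * ends per dent) / 10
Step 1: Total ends per 10 cm = 90 * 3 = 270
Step 2: EPC = 270 / 10 = 27.0 ends/cm

27.0 ends/cm


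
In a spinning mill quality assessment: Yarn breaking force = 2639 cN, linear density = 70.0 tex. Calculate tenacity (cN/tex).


Formula: Tenacity = Breaking force / Linear density
Tenacity = 2639 cN / 70.0 tex
Tenacity = 37.70 cN/tex

37.70 cN/tex


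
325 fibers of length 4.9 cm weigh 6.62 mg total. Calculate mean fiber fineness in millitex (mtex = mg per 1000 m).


Formula: fineness (mtex) = mass (mg) / total length (km) = (mass_mg / total_length_m) * 1000
Step 1: Convert fiber length: 4.9 cm = 0.049 m
Step 2: Total fiber length = 325 * 0.049 = 15.925 m
Step 3: Linear density = 6.62 mg / 15.925 m = 0.4157 mg/m
Step 4: fineness = 0.4157 * 1000 = 415.7 mtex

415.7 mtex


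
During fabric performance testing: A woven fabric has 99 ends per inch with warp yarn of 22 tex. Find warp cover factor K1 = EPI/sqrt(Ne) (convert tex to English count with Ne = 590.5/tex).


Formula: K1 = EPI / sqrt(Ne), with Ne = 590.5 / tex_warp
Step 1: Ne = 590.5 / 22 = 26.841
Step 2: sqrt(Ne) = sqrt(26.841) = 5.1808
Step 3: K1 = 99 / 5.1808 = 19.1

19.1


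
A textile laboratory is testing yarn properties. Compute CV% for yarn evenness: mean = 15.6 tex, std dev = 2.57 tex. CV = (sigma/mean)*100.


Formula: CV% = (standard deviation / mean) * 100
Step 1: Ratio = 2.57 / 15.6 = 0.164744
Step 2: CV% = 0.164744 * 100 = 16.4744% ≈ 16.5%

16.5%


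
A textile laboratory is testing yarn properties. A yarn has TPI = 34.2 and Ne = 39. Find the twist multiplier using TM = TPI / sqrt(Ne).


Formula: TM = TPI / sqrt(Ne)
Step 1: sqrt(Ne) = sqrt(39) = 6.245
Step 2: TM = 34.2 / 6.245 = 5.48

5.48 TM


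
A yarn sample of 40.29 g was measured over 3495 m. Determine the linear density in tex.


Formula: Tex = (mass_g / length_m) * 1000
Substituting: Tex = (40.29 / 3495) * 1000
Intermediate: 40.29 / 3495 = 0.0115279 g/m
Tex = 0.0115279 * 1000 = 11.53 tex

11.53 tex


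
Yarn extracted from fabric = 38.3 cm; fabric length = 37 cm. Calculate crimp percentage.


Formula: Crimp% = ((L_yarn - L_fabric) / L_fabric) * 100
Step 1: Extension = 38.3 - 37 = 1.3 cm
Step 2: Crimp% = (1.3 / 37) * 100
Step 3: Crimp% = 0.035135 * 100 = 3.5135% ≈ 3.5%

3.5%


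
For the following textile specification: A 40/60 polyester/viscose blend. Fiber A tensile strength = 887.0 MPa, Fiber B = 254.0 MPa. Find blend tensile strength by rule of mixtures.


Formula: Blend property = (fraction_A * property_A) + (fraction_B * property_B)
Step 1: Contribution A = 40/100 * 887.0 MPa = 354.8 MPa
Step 2: Contribution B = 60/100 * 254.0 MPa = 152.4 MPa
Step 3: Blend tensile strength = 354.8 + 152.4 = 507.2 MPa

507.2 MPa


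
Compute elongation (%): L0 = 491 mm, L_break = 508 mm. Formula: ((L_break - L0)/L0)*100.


Formula: Elongation (%) = ((L_break - L0) / L0) * 100
Step 1: Extension = 508 - 491 = 17 mm
Step 2: Elongation = (17 / 491) * 100
Step 3: Elongation = 0.034623 * 100 = 3.4623% ≈ 3.5%

3.5%


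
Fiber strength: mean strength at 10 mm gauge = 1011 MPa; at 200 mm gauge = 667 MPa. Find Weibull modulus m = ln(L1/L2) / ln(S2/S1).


Formula: m = ln(L1/L2) / ln(S2/S1)
Step 1: ln(L1/L2) = ln(10/200) = -2.99573
Step 2: S2/S1 = 667/1011 = 0.65974
Step 3: ln(S2/S1) = ln(0.65974) = -0.41591
Step 4: m = -2.99573 / -0.41591 = 7.20

7.20 (Weibull m)


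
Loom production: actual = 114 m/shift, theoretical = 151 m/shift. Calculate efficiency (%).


Formula: Efficiency% = (Actual output / Theoretical output) * 100
Efficiency% = (114 / 151) * 100
Efficiency% = 0.754967 * 100 = 75.4967% ≈ 75.5%

75.5%


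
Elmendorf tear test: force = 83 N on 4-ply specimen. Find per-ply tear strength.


Formula: Per-ply strength = Total force / Number of plies
Per-ply = 83 N / 4
Per-ply = 20.75 N

20.75 N


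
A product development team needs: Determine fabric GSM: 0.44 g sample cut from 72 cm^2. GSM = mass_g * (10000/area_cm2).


Formula: GSM = mass_g / area_m2
Step 1: Convert area: 72 cm^2 = 72 / 10000 = 0.0072 m^2
Step 2: GSM = 0.44 g / 0.0072 m^2 = 61.1 g/m^2

61.1 g/m^2


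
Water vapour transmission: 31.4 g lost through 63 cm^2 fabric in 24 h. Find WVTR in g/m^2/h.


Formula: WVTR = mass_loss / (area * time)
Step 1: Convert area: 63 cm^2 = 0.0063 m^2
Step 2: WVTR = 31.4 g / (0.0063 m^2 * 24 h)
Step 3: WVTR = 31.4 / 0.1512 = 207.7 g/m^2/h

207.7 g/m^2/h


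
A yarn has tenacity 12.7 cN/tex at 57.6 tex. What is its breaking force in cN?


Formula: Breaking force = Tenacity * Linear density
F = 12.7 cN/tex * 57.6 tex
F = 731.52 cN

731.52 cN


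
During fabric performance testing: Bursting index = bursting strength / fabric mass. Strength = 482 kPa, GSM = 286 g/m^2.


Formula: Bursting Index = Bursting Strength / Fabric GSM
BI = 482 kPa / 286 g/m^2
BI = 1.685 kPa/(g/m^2)

1.685 kPa/(g/m^2)


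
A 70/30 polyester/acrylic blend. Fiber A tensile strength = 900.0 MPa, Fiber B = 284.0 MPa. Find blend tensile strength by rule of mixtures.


Formula: Blend property = (fraction_A * property_A) + (fraction_B * property_B)
Step 1: Contribution A = 70/100 * 900.0 MPa = 630.0 MPa
Step 2: Contribution B = 30/100 * 284.0 MPa = 85.2 MPa
Step 3: Blend tensile strength = 630.0 + 85.2 = 715.2 MPa

715.2 MPa


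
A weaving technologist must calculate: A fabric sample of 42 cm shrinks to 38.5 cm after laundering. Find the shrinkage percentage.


Formula: Shrinkage% = ((L_before - L_after) / L_before) * 100
Step 1: Shrinkage = 42 - 38.5 = 3.5 cm
Step 2: Shrinkage% = (3.5 / 42) * 100
Step 3: Shrinkage% = 0.083333 * 100 = 8.3333% ≈ 8.3%

8.3%


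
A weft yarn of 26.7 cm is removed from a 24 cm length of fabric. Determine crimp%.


Formula: Crimp% = ((L_yarn - L_fabric) / L_fabric) * 100
Step 1: Extension = 26.7 - 24 = 2.7 cm
Step 2: Crimp% = (2.7 / 24) * 100
Step 3: Crimp% = 0.1125 * 100 = 11.25% ≈ 11.3%

11.3%


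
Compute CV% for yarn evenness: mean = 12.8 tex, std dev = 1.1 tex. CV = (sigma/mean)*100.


Formula: CV% = (standard deviation / mean) * 100
Step 1: Ratio = 1.1 / 12.8 = 0.085938
Step 2: CV% = 0.085938 * 100 = 8.5938% ≈ 8.6%

8.6%


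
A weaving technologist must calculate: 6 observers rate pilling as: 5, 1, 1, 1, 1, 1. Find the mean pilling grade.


Formula: Mean = sum / count
Sum = 5 + 1 + 1 + 1 + 1 + 1 = 10
Mean = 10 / 6 = 1.7

1.7


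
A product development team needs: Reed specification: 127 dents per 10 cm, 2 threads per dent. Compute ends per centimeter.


Formula: EPC = (dents per 10 cm * ends per dent) / 10
Step 1: Total ends per 10 cm = 127 * 2 = 254
Step 2: EPC = 254 / 10 = 25.4 ends/cm

25.4 ends/cm


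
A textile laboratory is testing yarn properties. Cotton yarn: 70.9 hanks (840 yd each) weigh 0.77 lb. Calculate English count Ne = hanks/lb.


Formula: Ne = hanks / mass_lb
Substituting: Ne = 70.9 / 0.77
Ne = 92.1

92.1 Ne


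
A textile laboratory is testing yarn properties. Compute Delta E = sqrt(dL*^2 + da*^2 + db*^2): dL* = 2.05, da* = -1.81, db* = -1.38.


Formula: Delta E = sqrt(dL*^2 + da*^2 + db*^2)
Step 1: dL*^2 = 2.05^2 = 4.2025
Step 2: da*^2 = (-1.81)^2 = 3.2761
Step 3: db*^2 = (-1.38)^2 = 1.9044
Step 4: Sum = 4.2025 + 3.2761 + 1.9044 = 9.383
Step 5: Delta E = sqrt(9.383) = 3.06

3.06 Delta E


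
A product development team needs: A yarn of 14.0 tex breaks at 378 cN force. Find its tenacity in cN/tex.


Formula: Tenacity = Breaking force / Linear density
Tenacity = 378 cN / 14.0 tex
Tenacity = 27.00 cN/tex

27.00 cN/tex


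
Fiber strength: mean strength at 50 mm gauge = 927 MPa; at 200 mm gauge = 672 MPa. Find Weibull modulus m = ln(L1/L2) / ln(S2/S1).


Formula: m = ln(L1/L2) / ln(S2/S1)
Step 1: ln(L1/L2) = ln(50/200) = -1.38629
Step 2: S2/S1 = 672/927 = 0.72492
Step 3: ln(S2/S1) = ln(0.72492) = -0.32169
Step 4: m = -1.38629 / -0.32169 = 4.31

4.31 (Weibull m)


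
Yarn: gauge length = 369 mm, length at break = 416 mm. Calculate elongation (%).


Formula: Elongation (%) = ((L_break - L0) / L0) * 100
Step 1: Extension = 416 - 369 = 47 mm
Step 2: Elongation = (47 / 369) * 100
Step 3: Elongation = 0.127371 * 100 = 12.7371% ≈ 12.7%

12.7%


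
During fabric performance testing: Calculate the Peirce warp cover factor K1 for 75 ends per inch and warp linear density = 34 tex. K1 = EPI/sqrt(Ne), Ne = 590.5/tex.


Formula: K1 = EPI / sqrt(Ne), with Ne = 590.5 / tex_warp
Step 1: Ne = 590.5 / 34 = 17.368
Step 2: sqrt(Ne) = sqrt(17.368) = 4.1675
Step 3: K1 = 75 / 4.1675 = 18.0

18.0


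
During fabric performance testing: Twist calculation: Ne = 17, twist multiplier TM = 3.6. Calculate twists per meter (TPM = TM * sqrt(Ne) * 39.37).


Formula: TPM = TM * sqrt(Ne) * 39.37
Step 1: sqrt(Ne) = sqrt(17) = 4.1231
Step 2: TM * sqrt(Ne) = 3.6 * 4.1231 = 14.8432
Step 3: TPM = 14.8432 * 39.37 = 584 twists/m

584 twists/m


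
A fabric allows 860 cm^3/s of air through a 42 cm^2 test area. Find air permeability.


Formula: Air Permeability = Airflow / Test Area
AP = 860 cm^3/s / 42 cm^2
AP = 20.5 cm^3/s/cm^2

20.5 cm^3/s/cm^2


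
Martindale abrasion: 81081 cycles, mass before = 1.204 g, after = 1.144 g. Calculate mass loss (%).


Formula: Mass loss% = ((m_before - m_after) / m_before) * 100
Step 1: Mass loss = 1.204 - 1.144 = 0.06 g
Step 2: Ratio = 0.06 / 1.204 = 0.0498339
Step 3: Mass loss% = 0.0498339 * 100 = 4.98339% ≈ 4.98%

4.98%


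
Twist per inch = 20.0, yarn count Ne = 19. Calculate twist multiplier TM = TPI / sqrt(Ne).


Formula: TM = TPI / sqrt(Ne)
Step 1: sqrt(Ne) = sqrt(19) = 4.3589
Step 2: TM = 20.0 / 4.3589 = 4.59

4.59 TM


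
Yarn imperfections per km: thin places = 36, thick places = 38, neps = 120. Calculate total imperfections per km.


Formula: Total = thin places + thick places + neps
Total = 36 + 38 + 120
Total = 194 imperfections/km

194 imperfections/km


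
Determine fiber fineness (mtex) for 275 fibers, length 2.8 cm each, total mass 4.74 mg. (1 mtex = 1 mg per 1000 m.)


Formula: fineness (mtex) = mass (mg) / total length (km) = (mass_mg / total_length_m) * 1000
Step 1: Convert fiber length: 2.8 cm = 0.028 m
Step 2: Total fiber length = 275 * 0.028 = 7.7 m
Step 3: Linear density = 4.74 mg / 7.7 m = 0.6156 mg/m
Step 4: fineness = 0.6156 * 1000 = 615.6 mtex

615.6 mtex


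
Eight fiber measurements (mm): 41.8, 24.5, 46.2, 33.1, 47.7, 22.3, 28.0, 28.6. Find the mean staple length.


Formula: Mean = sum of lengths / count
Sum = 41.8 + 24.5 + 46.2 + 33.1 + 47.7 + 22.3 + 28.0 + 28.6
Sum = 272.2 mm
Mean = 272.2 / 8 = 34.03 mm

34.03 mm


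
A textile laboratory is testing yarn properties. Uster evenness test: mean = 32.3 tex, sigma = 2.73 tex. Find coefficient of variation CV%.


Formula: CV% = (standard deviation / mean) * 100
Step 1: Ratio = 2.73 / 32.3 = 0.08452
Step 2: CV% = 0.08452 * 100 = 8.452% ≈ 8.5%

8.5%


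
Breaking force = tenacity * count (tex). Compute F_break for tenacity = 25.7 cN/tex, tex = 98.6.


Formula: Breaking force = Tenacity * Linear density
F = 25.7 cN/tex * 98.6 tex
F = 2534.02 cN

2534.02 cN


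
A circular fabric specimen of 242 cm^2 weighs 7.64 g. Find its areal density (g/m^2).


Formula: GSM = mass_g / area_m2
Step 1: Convert area: 242 cm^2 = 242 / 10000 = 0.0242 m^2
Step 2: GSM = 7.64 g / 0.0242 m^2 = 315.7 g/m^2

315.7 g/m^2


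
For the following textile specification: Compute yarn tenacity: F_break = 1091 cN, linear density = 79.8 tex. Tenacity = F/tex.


Formula: Tenacity = Breaking force / Linear density
Tenacity = 1091 cN / 79.8 tex
Tenacity = 13.67 cN/tex

13.67 cN/tex


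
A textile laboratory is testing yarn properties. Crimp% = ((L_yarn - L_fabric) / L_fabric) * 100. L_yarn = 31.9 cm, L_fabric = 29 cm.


Formula: Crimp% = ((L_yarn - L_fabric) / L_fabric) * 100
Step 1: Extension = 31.9 - 29 = 2.9 cm
Step 2: Crimp% = (2.9 / 29) * 100
Step 3: Crimp% = 0.1 * 100 = 10.0%

10.0%


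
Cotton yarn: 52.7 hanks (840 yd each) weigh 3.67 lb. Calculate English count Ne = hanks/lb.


Formula: Ne = hanks / mass_lb
Substituting: Ne = 52.7 / 3.67
Ne = 14.4

14.4 Ne


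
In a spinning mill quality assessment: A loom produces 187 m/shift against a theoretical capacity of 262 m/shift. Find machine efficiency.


Formula: Efficiency% = (Actual output / Theoretical output) * 100
Efficiency% = (187 / 262) * 100
Efficiency% = 0.71374 * 100 = 71.374% ≈ 71.4%

71.4%


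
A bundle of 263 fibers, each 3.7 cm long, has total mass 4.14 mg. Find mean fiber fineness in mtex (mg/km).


Formula: fineness (mtex) = mass (mg) / total length (km) = (mass_mg / total_length_m) * 1000
Step 1: Convert fiber length: 3.7 cm = 0.037 m
Step 2: Total fiber length = 263 * 0.037 = 9.731 m
Step 3: Linear density = 4.14 mg / 9.731 m = 0.4254 mg/m
Step 4: fineness = 0.4254 * 1000 = 425.4 mtex

425.4 mtex


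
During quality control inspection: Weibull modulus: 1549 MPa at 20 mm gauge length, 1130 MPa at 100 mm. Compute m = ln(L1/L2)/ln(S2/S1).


Formula: m = ln(L1/L2) / ln(S2/S1)
Step 1: ln(L1/L2) = ln(20/100) = -1.60944
Step 2: S2/S1 = 1130/1549 = 0.7295
Step 3: ln(S2/S1) = ln(0.7295) = -0.31540
Step 4: m = -1.60944 / -0.31540 = 5.10

5.10 (Weibull m)


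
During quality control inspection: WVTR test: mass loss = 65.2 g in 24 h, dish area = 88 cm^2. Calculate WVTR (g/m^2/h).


Formula: WVTR = mass_loss / (area * time)
Step 1: Convert area: 88 cm^2 = 0.0088 m^2
Step 2: WVTR = 65.2 g / (0.0088 m^2 * 24 h)
Step 3: WVTR = 65.2 / 0.2112 = 308.7 g/m^2/h

308.7 g/m^2/h


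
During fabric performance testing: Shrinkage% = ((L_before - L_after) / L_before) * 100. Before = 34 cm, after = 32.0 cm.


Formula: Shrinkage% = ((L_before - L_after) / L_before) * 100
Step 1: Shrinkage = 34 - 32.0 = 2.0 cm
Step 2: Shrinkage% = (2.0 / 34) * 100
Step 3: Shrinkage% = 0.058824 * 100 = 5.8824% ≈ 5.9%

5.9%


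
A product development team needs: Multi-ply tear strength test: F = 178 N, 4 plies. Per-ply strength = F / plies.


Formula: Per-ply strength = Total force / Number of plies
Per-ply = 178 N / 4
Per-ply = 44.5 N

44.5 N


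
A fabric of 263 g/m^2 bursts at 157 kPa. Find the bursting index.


Formula: Bursting Index = Bursting Strength / Fabric GSM
BI = 157 kPa / 263 g/m^2
BI = 0.597 kPa/(g/m^2)

0.597 kPa/(g/m^2)


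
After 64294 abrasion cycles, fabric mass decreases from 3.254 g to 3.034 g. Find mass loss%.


Formula: Mass loss% = ((m_before - m_after) / m_before) * 100
Step 1: Mass loss = 3.254 - 3.034 = 0.22 g
Step 2: Ratio = 0.22 / 3.254 = 0.0676091
Step 3: Mass loss% = 0.0676091 * 100 = 6.76091% ≈ 6.76%

6.76%


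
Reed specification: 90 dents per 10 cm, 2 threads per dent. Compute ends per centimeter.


Formula: EPC = (dents per 10 cm * ends per dent) / 10
Step 1: Total ends per 10 cm = 90 * 2 = 180
Step 2: EPC = 180 / 10 = 18.0 ends/cm

18.0 ends/cm


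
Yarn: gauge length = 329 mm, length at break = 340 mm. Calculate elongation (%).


Formula: Elongation (%) = ((L_break - L0) / L0) * 100
Step 1: Extension = 340 - 329 = 11 mm
Step 2: Elongation = (11 / 329) * 100
Step 3: Elongation = 0.033435 * 100 = 3.3435% ≈ 3.3%

3.3%


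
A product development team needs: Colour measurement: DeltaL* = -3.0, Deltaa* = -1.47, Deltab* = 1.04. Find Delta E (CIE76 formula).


Formula: Delta E = sqrt(dL*^2 + da*^2 + db*^2)
Step 1: dL*^2 = (-3.0)^2 = 9.0
Step 2: da*^2 = (-1.47)^2 = 2.1609
Step 3: db*^2 = 1.04^2 = 1.0816
Step 4: Sum = 9.0 + 2.1609 + 1.0816 = 12.2425
Step 5: Delta E = sqrt(12.2425) = 3.5

3.5 Delta E


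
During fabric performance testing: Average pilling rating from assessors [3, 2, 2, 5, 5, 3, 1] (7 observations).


Formula: Mean = sum / count
Sum = 3 + 2 + 2 + 5 + 5 + 3 + 1 = 21
Mean = 21 / 7 = 3.0

3.0


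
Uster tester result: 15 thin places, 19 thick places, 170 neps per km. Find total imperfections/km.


Formula: Total = thin places + thick places + neps
Total = 15 + 19 + 170
Total = 204 imperfections/km

204 imperfections/km


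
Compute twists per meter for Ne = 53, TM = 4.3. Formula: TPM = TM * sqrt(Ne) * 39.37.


Formula: TPM = TM * sqrt(Ne) * 39.37
Step 1: sqrt(Ne) = sqrt(53) = 7.2801
Step 2: TM * sqrt(Ne) = 4.3 * 7.2801 = 31.3044
Step 3: TPM = 31.3044 * 39.37 = 1232 twists/m

1232 twists/m


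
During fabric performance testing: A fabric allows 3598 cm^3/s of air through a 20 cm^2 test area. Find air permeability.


Formula: Air Permeability = Airflow / Test Area
AP = 3598 cm^3/s / 20 cm^2
AP = 179.9 cm^3/s/cm^2

179.9 cm^3/s/cm^2


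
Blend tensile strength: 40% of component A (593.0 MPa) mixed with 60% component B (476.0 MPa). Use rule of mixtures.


Formula: Blend property = (fraction_A * property_A) + (fraction_B * property_B)
Step 1: Contribution A = 40/100 * 593.0 MPa = 237.2 MPa
Step 2: Contribution B = 60/100 * 476.0 MPa = 285.6 MPa
Step 3: Blend tensile strength = 237.2 + 285.6 = 522.8 MPa

522.8 MPa


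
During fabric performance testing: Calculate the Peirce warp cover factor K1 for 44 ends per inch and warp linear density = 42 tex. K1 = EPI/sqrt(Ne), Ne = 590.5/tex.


Formula: K1 = EPI / sqrt(Ne), with Ne = 590.5 / tex_warp
Step 1: Ne = 590.5 / 42 = 14.06
Step 2: sqrt(Ne) = sqrt(14.06) = 3.7497
Step 3: K1 = 44 / 3.7497 = 11.7

11.7


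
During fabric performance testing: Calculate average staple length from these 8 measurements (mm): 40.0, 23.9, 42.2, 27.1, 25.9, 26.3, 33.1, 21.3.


Formula: Mean = sum of lengths / count
Sum = 40.0 + 23.9 + 42.2 + 27.1 + 25.9 + 26.3 + 33.1 + 21.3
Sum = 239.8 mm
Mean = 239.8 / 8 = 29.98 mm

29.98 mm


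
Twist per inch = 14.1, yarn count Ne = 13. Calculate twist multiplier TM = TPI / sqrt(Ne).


Formula: TM = TPI / sqrt(Ne)
Step 1: sqrt(Ne) = sqrt(13) = 3.6056
Step 2: TM = 14.1 / 3.6056 = 3.91

3.91 TM


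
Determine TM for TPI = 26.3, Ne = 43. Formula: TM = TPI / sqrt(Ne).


Formula: TM = TPI / sqrt(Ne)
Step 1: sqrt(Ne) = sqrt(43) = 6.5574
Step 2: TM = 26.3 / 6.5574 = 4.01

4.01 TM


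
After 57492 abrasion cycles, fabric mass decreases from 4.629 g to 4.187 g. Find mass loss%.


Formula: Mass loss% = ((m_before - m_after) / m_before) * 100
Step 1: Mass loss = 4.629 - 4.187 = 0.442 g
Step 2: Ratio = 0.442 / 4.629 = 0.095485
Step 3: Mass loss% = 0.095485 * 100 = 9.5485% ≈ 9.55%

9.55%


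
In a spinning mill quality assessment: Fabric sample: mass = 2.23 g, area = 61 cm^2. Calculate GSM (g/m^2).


Formula: GSM = mass_g / area_m2
Step 1: Convert area: 61 cm^2 = 61 / 10000 = 0.0061 m^2
Step 2: GSM = 2.23 g / 0.0061 m^2 = 365.6 g/m^2

365.6 g/m^2


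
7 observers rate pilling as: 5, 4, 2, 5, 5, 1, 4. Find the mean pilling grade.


Formula: Mean = sum / count
Sum = 5 + 4 + 2 + 5 + 5 + 1 + 4 = 26
Mean = 26 / 7 = 3.7

3.7


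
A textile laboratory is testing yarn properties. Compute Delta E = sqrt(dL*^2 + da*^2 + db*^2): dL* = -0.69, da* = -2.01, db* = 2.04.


Formula: Delta E = sqrt(dL*^2 + da*^2 + db*^2)
Step 1: dL*^2 = (-0.69)^2 = 0.4761
Step 2: da*^2 = (-2.01)^2 = 4.0401
Step 3: db*^2 = 2.04^2 = 4.1616
Step 4: Sum = 0.4761 + 4.0401 + 4.1616 = 8.6778
Step 5: Delta E = sqrt(8.6778) = 2.95

2.95 Delta E


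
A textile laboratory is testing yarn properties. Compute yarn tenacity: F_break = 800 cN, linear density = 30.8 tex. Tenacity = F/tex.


Formula: Tenacity = Breaking force / Linear density
Tenacity = 800 cN / 30.8 tex
Tenacity = 25.97 cN/tex

25.97 cN/tex


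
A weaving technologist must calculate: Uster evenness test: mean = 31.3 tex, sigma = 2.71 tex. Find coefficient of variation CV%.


Formula: CV% = (standard deviation / mean) * 100
Step 1: Ratio = 2.71 / 31.3 = 0.086581
Step 2: CV% = 0.086581 * 100 = 8.6581% ≈ 8.7%

8.7%


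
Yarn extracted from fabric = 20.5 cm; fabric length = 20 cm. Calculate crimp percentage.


Formula: Crimp% = ((L_yarn - L_fabric) / L_fabric) * 100
Step 1: Extension = 20.5 - 20 = 0.5 cm
Step 2: Crimp% = (0.5 / 20) * 100
Step 3: Crimp% = 0.025 * 100 = 2.5%

2.5%


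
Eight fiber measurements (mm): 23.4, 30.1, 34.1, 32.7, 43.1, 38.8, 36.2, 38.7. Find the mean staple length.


Formula: Mean = sum of lengths / count
Sum = 23.4 + 30.1 + 34.1 + 32.7 + 43.1 + 38.8 + 36.2 + 38.7
Sum = 277.1 mm
Mean = 277.1 / 8 = 34.64 mm

34.64 mm


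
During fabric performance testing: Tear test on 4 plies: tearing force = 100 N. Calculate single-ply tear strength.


Formula: Per-ply strength = Total force / Number of plies
Per-ply = 100 N / 4
Per-ply = 25 N

25 N


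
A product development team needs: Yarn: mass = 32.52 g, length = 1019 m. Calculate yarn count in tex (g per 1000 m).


Formula: Tex = (mass_g / length_m) * 1000
Substituting: Tex = (32.52 / 1019) * 1000
Intermediate: 32.52 / 1019 = 0.03191364 g/m
Tex = 0.03191364 * 1000 = 31.91 tex

31.91 tex


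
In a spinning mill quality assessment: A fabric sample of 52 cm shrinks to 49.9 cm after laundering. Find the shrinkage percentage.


Formula: Shrinkage% = ((L_before - L_after) / L_before) * 100
Step 1: Shrinkage = 52 - 49.9 = 2.1 cm
Step 2: Shrinkage% = (2.1 / 52) * 100
Step 3: Shrinkage% = 0.040385 * 100 = 4.0385% ≈ 4.0%

4.0%


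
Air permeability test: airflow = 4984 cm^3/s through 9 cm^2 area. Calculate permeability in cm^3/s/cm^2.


Formula: Air Permeability = Airflow / Test Area
AP = 4984 cm^3/s / 9 cm^2
AP = 553.8 cm^3/s/cm^2

553.8 cm^3/s/cm^2


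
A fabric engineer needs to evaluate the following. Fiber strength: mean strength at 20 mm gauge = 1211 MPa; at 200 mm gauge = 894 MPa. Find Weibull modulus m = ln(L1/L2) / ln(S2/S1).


Formula: m = ln(L1/L2) / ln(S2/S1)
Step 1: ln(L1/L2) = ln(20/200) = -2.30259
Step 2: S2/S1 = 894/1211 = 0.73823
Step 3: ln(S2/S1) = ln(0.73823) = -0.30350
Step 4: m = -2.30259 / -0.30350 = 7.59

7.59 (Weibull m)


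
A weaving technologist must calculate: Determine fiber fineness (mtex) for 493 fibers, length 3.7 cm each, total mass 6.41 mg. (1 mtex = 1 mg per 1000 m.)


Formula: fineness (mtex) = mass (mg) / total length (km) = (mass_mg / total_length_m) * 1000
Step 1: Convert fiber length: 3.7 cm = 0.037 m
Step 2: Total fiber length = 493 * 0.037 = 18.241 m
Step 3: Linear density = 6.41 mg / 18.241 m = 0.3514 mg/m
Step 4: fineness = 0.3514 * 1000 = 351.4 mtex

351.4 mtex


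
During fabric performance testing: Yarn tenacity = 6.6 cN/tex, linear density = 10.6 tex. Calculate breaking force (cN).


Formula: Breaking force = Tenacity * Linear density
F = 6.6 cN/tex * 10.6 tex
F = 69.96 cN

69.96 cN


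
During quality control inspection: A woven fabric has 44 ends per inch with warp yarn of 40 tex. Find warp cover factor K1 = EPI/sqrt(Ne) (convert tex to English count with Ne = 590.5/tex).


Formula: K1 = EPI / sqrt(Ne), with Ne = 590.5 / tex_warp
Step 1: Ne = 590.5 / 40 = 14.763
Step 2: sqrt(Ne) = sqrt(14.763) = 3.8423
Step 3: K1 = 44 / 3.8423 = 11.5

11.5


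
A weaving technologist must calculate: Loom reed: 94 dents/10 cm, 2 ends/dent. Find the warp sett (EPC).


Formula: EPC = (dents per 10 cm * ends per dent) / 10
Step 1: Total ends per 10 cm = 94 * 2 = 188
Step 2: EPC = 188 / 10 = 18.8 ends/cm

18.8 ends/cm


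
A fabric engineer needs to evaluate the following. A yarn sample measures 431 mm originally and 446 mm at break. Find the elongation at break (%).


Formula: Elongation (%) = ((L_break - L0) / L0) * 100
Step 1: Extension = 446 - 431 = 15 mm
Step 2: Elongation = (15 / 431) * 100
Step 3: Elongation = 0.034803 * 100 = 3.4803% ≈ 3.5%

3.5%


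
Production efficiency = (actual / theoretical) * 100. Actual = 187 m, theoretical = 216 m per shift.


Formula: Efficiency% = (Actual output / Theoretical output) * 100
Efficiency% = (187 / 216) * 100
Efficiency% = 0.865741 * 100 = 86.5741% ≈ 86.6%

86.6%


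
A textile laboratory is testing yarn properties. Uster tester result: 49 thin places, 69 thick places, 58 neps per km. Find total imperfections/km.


Formula: Total = thin places + thick places + neps
Total = 49 + 69 + 58
Total = 176 imperfections/km

176 imperfections/km


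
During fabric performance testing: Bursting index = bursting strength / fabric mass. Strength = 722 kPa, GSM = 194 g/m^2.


Formula: Bursting Index = Bursting Strength / Fabric GSM
BI = 722 kPa / 194 g/m^2
BI = 3.722 kPa/(g/m^2)

3.722 kPa/(g/m^2)


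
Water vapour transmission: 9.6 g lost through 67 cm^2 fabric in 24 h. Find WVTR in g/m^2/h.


Formula: WVTR = mass_loss / (area * time)
Step 1: Convert area: 67 cm^2 = 0.0067 m^2
Step 2: WVTR = 9.6 g / (0.0067 m^2 * 24 h)
Step 3: WVTR = 9.6 / 0.1608 = 59.7 g/m^2/h

59.7 g/m^2/h


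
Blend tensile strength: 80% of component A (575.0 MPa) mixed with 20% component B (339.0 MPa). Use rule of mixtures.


Formula: Blend property = (fraction_A * property_A) + (fraction_B * property_B)
Step 1: Contribution A = 80/100 * 575.0 MPa = 460.0 MPa
Step 2: Contribution B = 20/100 * 339.0 MPa = 67.8 MPa
Step 3: Blend tensile strength = 460.0 + 67.8 = 527.8 MPa

527.8 MPa


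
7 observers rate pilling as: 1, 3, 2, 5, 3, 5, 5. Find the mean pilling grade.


Formula: Mean = sum / count
Sum = 1 + 3 + 2 + 5 + 3 + 5 + 5 = 24
Mean = 24 / 7 = 3.4

3.4


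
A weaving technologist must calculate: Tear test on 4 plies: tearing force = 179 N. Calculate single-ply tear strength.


Formula: Per-ply strength = Total force / Number of plies
Per-ply = 179 N / 4
Per-ply = 44.75 N

44.75 N


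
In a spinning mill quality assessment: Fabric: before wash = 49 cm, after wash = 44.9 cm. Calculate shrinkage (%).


Formula: Shrinkage% = ((L_before - L_after) / L_before) * 100
Step 1: Shrinkage = 49 - 44.9 = 4.1 cm
Step 2: Shrinkage% = (4.1 / 49) * 100
Step 3: Shrinkage% = 0.083673 * 100 = 8.3673% ≈ 8.4%

8.4%


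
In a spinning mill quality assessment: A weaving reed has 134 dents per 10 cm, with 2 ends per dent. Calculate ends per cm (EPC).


Formula: EPC = (dents per 10 cm * ends per dent) / 10
Step 1: Total ends per 10 cm = 134 * 2 = 268
Step 2: EPC = 268 / 10 = 26.8 ends/cm

26.8 ends/cm


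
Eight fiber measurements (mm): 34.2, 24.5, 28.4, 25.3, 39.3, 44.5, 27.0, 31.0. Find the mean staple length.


Formula: Mean = sum of lengths / count
Sum = 34.2 + 24.5 + 28.4 + 25.3 + 39.3 + 44.5 + 27.0 + 31.0
Sum = 254.2 mm
Mean = 254.2 / 8 = 31.78 mm

31.78 mm


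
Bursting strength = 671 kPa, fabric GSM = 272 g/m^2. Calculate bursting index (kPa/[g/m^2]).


Formula: Bursting Index = Bursting Strength / Fabric GSM
BI = 671 kPa / 272 g/m^2
BI = 2.467 kPa/(g/m^2)

2.467 kPa/(g/m^2)


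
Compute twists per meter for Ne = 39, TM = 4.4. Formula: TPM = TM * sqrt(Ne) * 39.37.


Formula: TPM = TM * sqrt(Ne) * 39.37
Step 1: sqrt(Ne) = sqrt(39) = 6.245
Step 2: TM * sqrt(Ne) = 4.4 * 6.245 = 27.478
Step 3: TPM = 27.478 * 39.37 = 1082 twists/m

1082 twists/m


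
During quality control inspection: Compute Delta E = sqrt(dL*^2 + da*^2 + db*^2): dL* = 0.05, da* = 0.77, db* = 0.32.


Formula: Delta E = sqrt(dL*^2 + da*^2 + db*^2)
Step 1: dL*^2 = 0.05^2 = 0.0025
Step 2: da*^2 = 0.77^2 = 0.5929
Step 3: db*^2 = 0.32^2 = 0.1024
Step 4: Sum = 0.0025 + 0.5929 + 0.1024 = 0.6978
Step 5: Delta E = sqrt(0.6978) = 0.84

0.84 Delta E


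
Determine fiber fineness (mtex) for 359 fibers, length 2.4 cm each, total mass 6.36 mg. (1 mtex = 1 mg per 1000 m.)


Formula: fineness (mtex) = mass (mg) / total length (km) = (mass_mg / total_length_m) * 1000
Step 1: Convert fiber length: 2.4 cm = 0.024 m
Step 2: Total fiber length = 359 * 0.024 = 8.616 m
Step 3: Linear density = 6.36 mg / 8.616 m = 0.7382 mg/m
Step 4: fineness = 0.7382 * 1000 = 738.2 mtex

738.2 mtex


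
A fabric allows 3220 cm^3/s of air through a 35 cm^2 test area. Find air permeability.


Formula: Air Permeability = Airflow / Test Area
AP = 3220 cm^3/s / 35 cm^2
AP = 92.0 cm^3/s/cm^2

92.0 cm^3/s/cm^2


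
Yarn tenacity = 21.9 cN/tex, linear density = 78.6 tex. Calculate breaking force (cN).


Formula: Breaking force = Tenacity * Linear density
F = 21.9 cN/tex * 78.6 tex
F = 1721.34 cN

1721.34 cN


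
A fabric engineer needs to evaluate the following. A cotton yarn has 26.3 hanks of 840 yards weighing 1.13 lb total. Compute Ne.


Formula: Ne = hanks / mass_lb
Substituting: Ne = 26.3 / 1.13
Ne = 23.3

23.3 Ne


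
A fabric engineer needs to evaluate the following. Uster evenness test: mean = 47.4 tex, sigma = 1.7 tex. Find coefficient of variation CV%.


Formula: CV% = (standard deviation / mean) * 100
Step 1: Ratio = 1.7 / 47.4 = 0.035865
Step 2: CV% = 0.035865 * 100 = 3.5865% ≈ 3.6%

3.6%


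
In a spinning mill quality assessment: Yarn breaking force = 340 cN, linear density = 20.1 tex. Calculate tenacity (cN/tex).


Formula: Tenacity = Breaking force / Linear density
Tenacity = 340 cN / 20.1 tex
Tenacity = 16.92 cN/tex

16.92 cN/tex


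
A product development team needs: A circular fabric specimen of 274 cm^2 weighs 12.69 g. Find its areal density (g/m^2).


Formula: GSM = mass_g / area_m2
Step 1: Convert area: 274 cm^2 = 274 / 10000 = 0.0274 m^2
Step 2: GSM = 12.69 g / 0.0274 m^2 = 463.1 g/m^2

463.1 g/m^2


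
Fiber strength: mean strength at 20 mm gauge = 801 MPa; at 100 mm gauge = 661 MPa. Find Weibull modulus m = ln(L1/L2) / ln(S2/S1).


Formula: m = ln(L1/L2) / ln(S2/S1)
Step 1: ln(L1/L2) = ln(20/100) = -1.60944
Step 2: S2/S1 = 661/801 = 0.82522
Step 3: ln(S2/S1) = ln(0.82522) = -0.19211
Step 4: m = -1.60944 / -0.19211 = 8.38

8.38 (Weibull m)


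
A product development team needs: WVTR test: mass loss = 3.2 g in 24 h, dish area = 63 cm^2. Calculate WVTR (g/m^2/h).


Formula: WVTR = mass_loss / (area * time)
Step 1: Convert area: 63 cm^2 = 0.0063 m^2
Step 2: WVTR = 3.2 g / (0.0063 m^2 * 24 h)
Step 3: WVTR = 3.2 / 0.1512 = 21.2 g/m^2/h

21.2 g/m^2/h


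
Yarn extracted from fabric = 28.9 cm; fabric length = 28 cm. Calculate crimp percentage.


Formula: Crimp% = ((L_yarn - L_fabric) / L_fabric) * 100
Step 1: Extension = 28.9 - 28 = 0.9 cm
Step 2: Crimp% = (0.9 / 28) * 100
Step 3: Crimp% = 0.032143 * 100 = 3.2143% ≈ 3.2%

3.2%


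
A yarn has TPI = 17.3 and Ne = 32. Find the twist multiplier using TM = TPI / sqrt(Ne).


Formula: TM = TPI / sqrt(Ne)
Step 1: sqrt(Ne) = sqrt(32) = 5.6569
Step 2: TM = 17.3 / 5.6569 = 3.06

3.06 TM


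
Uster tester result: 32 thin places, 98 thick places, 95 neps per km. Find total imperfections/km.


Formula: Total = thin places + thick places + neps
Total = 32 + 98 + 95
Total = 225 imperfections/km

225 imperfections/km


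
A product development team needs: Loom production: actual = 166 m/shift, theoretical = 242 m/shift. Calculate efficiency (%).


Formula: Efficiency% = (Actual output / Theoretical output) * 100
Efficiency% = (166 / 242) * 100
Efficiency% = 0.68595 * 100 = 68.595% ≈ 68.6%

68.6%


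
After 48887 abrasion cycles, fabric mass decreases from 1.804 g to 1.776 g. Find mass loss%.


Formula: Mass loss% = ((m_before - m_after) / m_before) * 100
Step 1: Mass loss = 1.804 - 1.776 = 0.028 g
Step 2: Ratio = 0.028 / 1.804 = 0.0155211
Step 3: Mass loss% = 0.0155211 * 100 = 1.55211% ≈ 1.55%

1.55%


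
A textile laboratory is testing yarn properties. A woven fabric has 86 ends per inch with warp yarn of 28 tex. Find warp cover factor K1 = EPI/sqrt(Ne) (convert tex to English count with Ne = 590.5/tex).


Formula: K1 = EPI / sqrt(Ne), with Ne = 590.5 / tex_warp
Step 1: Ne = 590.5 / 28 = 21.089
Step 2: sqrt(Ne) = sqrt(21.089) = 4.5923
Step 3: K1 = 86 / 4.5923 = 18.7

18.7


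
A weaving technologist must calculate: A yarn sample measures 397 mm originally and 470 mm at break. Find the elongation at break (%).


Formula: Elongation (%) = ((L_break - L0) / L0) * 100
Step 1: Extension = 470 - 397 = 73 mm
Step 2: Elongation = (73 / 397) * 100
Step 3: Elongation = 0.183879 * 100 = 18.3879% ≈ 18.4%

18.4%


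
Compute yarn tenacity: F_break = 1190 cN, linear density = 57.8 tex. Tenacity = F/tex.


Formula: Tenacity = Breaking force / Linear density
Tenacity = 1190 cN / 57.8 tex
Tenacity = 20.59 cN/tex

20.59 cN/tex


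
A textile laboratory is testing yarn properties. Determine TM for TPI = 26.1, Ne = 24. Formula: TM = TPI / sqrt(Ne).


Formula: TM = TPI / sqrt(Ne)
Step 1: sqrt(Ne) = sqrt(24) = 4.899
Step 2: TM = 26.1 / 4.899 = 5.33

5.33 TM


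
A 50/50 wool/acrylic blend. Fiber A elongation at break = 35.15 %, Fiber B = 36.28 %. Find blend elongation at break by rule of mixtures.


Formula: Blend property = (fraction_A * property_A) + (fraction_B * property_B)
Step 1: Contribution A = 50/100 * 35.15 % = 17.575 %
Step 2: Contribution B = 50/100 * 36.28 % = 18.14 %
Step 3: Blend elongation at break = 17.575 + 18.14 = 35.715 %

35.715 %


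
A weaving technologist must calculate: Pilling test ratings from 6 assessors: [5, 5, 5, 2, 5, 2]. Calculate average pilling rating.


Formula: Mean = sum / count
Sum = 5 + 5 + 5 + 2 + 5 + 2 = 24
Mean = 24 / 6 = 4.0

4.0


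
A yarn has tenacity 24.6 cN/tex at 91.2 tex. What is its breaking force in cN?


Formula: Breaking force = Tenacity * Linear density
F = 24.6 cN/tex * 91.2 tex
F = 2243.52 cN

2243.52 cN


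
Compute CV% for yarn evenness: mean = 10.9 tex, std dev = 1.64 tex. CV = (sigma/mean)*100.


Formula: CV% = (standard deviation / mean) * 100
Step 1: Ratio = 1.64 / 10.9 = 0.150459
Step 2: CV% = 0.150459 * 100 = 15.0459% ≈ 15.0%

15.0%


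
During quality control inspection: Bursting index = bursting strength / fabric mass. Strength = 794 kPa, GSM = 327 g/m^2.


Formula: Bursting Index = Bursting Strength / Fabric GSM
BI = 794 kPa / 327 g/m^2
BI = 2.428 kPa/(g/m^2)

2.428 kPa/(g/m^2)
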